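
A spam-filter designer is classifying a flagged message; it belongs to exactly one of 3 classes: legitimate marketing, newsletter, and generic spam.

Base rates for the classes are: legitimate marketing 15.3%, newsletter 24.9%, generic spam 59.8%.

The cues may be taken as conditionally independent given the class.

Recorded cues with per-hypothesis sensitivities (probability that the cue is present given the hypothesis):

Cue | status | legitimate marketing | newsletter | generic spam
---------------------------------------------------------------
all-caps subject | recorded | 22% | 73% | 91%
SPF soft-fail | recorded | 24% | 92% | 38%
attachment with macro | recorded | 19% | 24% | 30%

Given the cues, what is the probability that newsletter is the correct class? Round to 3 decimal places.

By Bayes' rule with conditional independence, the unnormalized weight for each hypothesis is prior × ∏ likelihoods:
  legitimate marketing: 0.153 × 0.22 × 0.24 × 0.19 = 0.0015349
  newsletter: 0.249 × 0.73 × 0.92 × 0.24 = 0.040135
  generic spam: 0.598 × 0.91 × 0.38 × 0.30 = 0.062037
Marginal likelihood of the evidence = 0.10371.
P(newsletter | evidence) = 0.040135 / 0.10371 ≈ 0.387.

0.387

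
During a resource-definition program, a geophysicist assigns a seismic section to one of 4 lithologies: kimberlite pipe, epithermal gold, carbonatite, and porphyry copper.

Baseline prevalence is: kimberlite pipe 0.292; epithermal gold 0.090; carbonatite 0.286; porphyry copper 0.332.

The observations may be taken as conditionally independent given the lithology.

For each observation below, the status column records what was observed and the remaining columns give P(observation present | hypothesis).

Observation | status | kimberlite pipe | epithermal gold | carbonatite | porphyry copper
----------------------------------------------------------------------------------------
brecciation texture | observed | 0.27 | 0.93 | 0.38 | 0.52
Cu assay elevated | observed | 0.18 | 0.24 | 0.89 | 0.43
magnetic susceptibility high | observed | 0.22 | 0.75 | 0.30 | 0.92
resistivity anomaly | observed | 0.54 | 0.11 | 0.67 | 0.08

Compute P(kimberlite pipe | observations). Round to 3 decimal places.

0.060

By Bayes' rule with conditional independence, the unnormalized weight for each hypothesis is prior × ∏ likelihoods:
  kimberlite pipe: 0.292 × 0.27 × 0.18 × 0.22 × 0.54 = 0.0016859
  epithermal gold: 0.090 × 0.93 × 0.24 × 0.75 × 0.11 = 0.0016573
  carbonatite: 0.286 × 0.38 × 0.89 × 0.30 × 0.67 = 0.019442
  porphyry copper: 0.332 × 0.52 × 0.43 × 0.92 × 0.08 = 0.0054637
The unnormalized weights sum to 0.028249.
P(kimberlite pipe | evidence) = 0.0016859 / 0.028249 ≈ 0.060.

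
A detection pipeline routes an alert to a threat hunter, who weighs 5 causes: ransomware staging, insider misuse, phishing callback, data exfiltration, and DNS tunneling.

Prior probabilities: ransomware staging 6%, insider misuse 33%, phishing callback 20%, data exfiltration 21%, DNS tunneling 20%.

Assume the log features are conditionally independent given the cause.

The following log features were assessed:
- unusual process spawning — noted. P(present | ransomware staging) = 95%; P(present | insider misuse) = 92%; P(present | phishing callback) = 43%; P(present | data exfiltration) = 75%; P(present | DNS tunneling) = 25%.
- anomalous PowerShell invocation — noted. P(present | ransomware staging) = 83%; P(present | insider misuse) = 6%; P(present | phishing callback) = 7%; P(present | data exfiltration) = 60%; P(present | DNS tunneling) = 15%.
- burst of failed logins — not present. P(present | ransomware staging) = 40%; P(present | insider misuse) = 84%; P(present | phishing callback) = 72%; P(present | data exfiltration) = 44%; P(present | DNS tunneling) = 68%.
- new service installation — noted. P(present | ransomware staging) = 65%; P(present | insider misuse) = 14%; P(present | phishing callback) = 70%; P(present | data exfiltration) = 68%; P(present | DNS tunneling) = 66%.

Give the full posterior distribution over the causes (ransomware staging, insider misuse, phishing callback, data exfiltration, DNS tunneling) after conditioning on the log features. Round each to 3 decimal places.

0.320, 0.007, 0.020, 0.625, 0.027

By Bayes' rule with conditional independence, the unnormalized weight for each hypothesis is prior × ∏ likelihoods (using 1 − P(present | H) for each absent log feature):
  ransomware staging: 0.06 × 0.95 × 0.83 × (1 − 0.40) × 0.65 = 0.018451
  insider misuse: 0.33 × 0.92 × 0.06 × (1 − 0.84) × 0.14 = 0.00040804
  phishing callback: 0.20 × 0.43 × 0.07 × (1 − 0.72) × 0.70 = 0.0011799
  data exfiltration: 0.21 × 0.75 × 0.60 × (1 − 0.44) × 0.68 = 0.035986
  DNS tunneling: 0.20 × 0.25 × 0.15 × (1 − 0.68) × 0.66 = 0.001584
Marginal likelihood of the evidence = 0.057608.
P(ransomware staging | evidence) = 0.018451 / 0.057608 ≈ 0.320
P(insider misuse | evidence) = 0.00040804 / 0.057608 ≈ 0.007
P(phishing callback | evidence) = 0.0011799 / 0.057608 ≈ 0.020
P(data exfiltration | evidence) = 0.035986 / 0.057608 ≈ 0.625
P(DNS tunneling | evidence) = 0.001584 / 0.057608 ≈ 0.027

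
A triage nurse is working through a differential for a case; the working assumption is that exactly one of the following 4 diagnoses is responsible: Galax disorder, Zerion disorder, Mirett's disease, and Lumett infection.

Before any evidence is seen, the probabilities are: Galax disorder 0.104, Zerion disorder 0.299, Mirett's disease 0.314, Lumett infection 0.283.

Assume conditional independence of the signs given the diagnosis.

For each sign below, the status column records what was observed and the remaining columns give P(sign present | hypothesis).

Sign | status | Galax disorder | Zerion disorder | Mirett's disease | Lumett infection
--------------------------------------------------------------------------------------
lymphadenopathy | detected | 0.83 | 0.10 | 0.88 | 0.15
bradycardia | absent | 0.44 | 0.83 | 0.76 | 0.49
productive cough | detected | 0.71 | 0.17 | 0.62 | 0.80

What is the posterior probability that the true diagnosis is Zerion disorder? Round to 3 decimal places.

0.009

Multiply each prior by the joint likelihood of the sign pattern (using 1 − P(present | H) for each absent sign):
  Galax disorder: 0.104 × 0.83 × (1 − 0.44) × 0.71 = 0.034321
  Zerion disorder: 0.299 × 0.10 × (1 − 0.83) × 0.17 = 0.00086411
  Mirett's disease: 0.314 × 0.88 × (1 − 0.76) × 0.62 = 0.041116
  Lumett infection: 0.283 × 0.15 × (1 − 0.49) × 0.80 = 0.01732
The unnormalized weights sum to 0.093621.
P(Zerion disorder | evidence) = 0.00086411 / 0.093621 ≈ 0.009.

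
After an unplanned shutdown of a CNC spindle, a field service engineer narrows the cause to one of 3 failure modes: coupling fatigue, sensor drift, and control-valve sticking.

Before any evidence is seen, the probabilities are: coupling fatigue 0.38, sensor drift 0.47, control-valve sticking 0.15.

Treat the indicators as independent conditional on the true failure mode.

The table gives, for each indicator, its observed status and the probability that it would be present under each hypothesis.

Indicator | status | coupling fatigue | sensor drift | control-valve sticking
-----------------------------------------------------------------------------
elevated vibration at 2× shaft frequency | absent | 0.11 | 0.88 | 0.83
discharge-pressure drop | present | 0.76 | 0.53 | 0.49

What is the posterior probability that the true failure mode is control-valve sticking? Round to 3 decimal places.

0.042

For each hypothesis, the unnormalized posterior weight is prior × product of the indicator likelihoods (using 1 − P(present | H) for each absent indicator):
  coupling fatigue: 0.38 × (1 − 0.11) × 0.76 = 0.25703
  sensor drift: 0.47 × (1 − 0.88) × 0.53 = 0.029892
  control-valve sticking: 0.15 × (1 − 0.83) × 0.49 = 0.012495
Marginal likelihood of the evidence = 0.29942.
P(control-valve sticking | evidence) = 0.012495 / 0.29942 ≈ 0.042.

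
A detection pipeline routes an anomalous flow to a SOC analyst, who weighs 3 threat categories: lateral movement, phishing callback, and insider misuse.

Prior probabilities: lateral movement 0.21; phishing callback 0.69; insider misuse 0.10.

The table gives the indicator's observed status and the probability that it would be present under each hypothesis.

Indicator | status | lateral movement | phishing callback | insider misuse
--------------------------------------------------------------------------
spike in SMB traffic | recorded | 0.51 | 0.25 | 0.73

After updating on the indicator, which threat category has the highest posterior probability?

phishing callback

Multiply each prior by the likelihood of the indicator:
  lateral movement: 0.21 × 0.51 = 0.1071
  phishing callback: 0.69 × 0.25 = 0.1725
  insider misuse: 0.10 × 0.73 = 0.073
Normalizing constant Z = 0.1071 + 0.1725 + 0.073 = 0.3526.
P(lateral movement | evidence) ≈ 0.1071 / 0.3526 ≈ 0.304
P(phishing callback | evidence) ≈ 0.1725 / 0.3526 ≈ 0.489
P(insider misuse | evidence) ≈ 0.073 / 0.3526 ≈ 0.207
The largest is 0.489, so phishing callback is most probable.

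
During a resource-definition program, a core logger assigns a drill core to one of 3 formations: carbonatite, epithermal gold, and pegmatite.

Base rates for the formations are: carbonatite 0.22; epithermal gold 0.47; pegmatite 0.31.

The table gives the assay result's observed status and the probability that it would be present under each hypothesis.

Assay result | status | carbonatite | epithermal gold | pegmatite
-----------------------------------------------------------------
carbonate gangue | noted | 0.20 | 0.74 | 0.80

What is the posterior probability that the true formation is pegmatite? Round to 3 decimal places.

By Bayes' rule, the unnormalized weight for each hypothesis is prior × likelihood:
  carbonatite: 0.22 × 0.20 = 0.044
  epithermal gold: 0.47 × 0.74 = 0.3478
  pegmatite: 0.31 × 0.80 = 0.248
Marginal likelihood of the evidence = 0.6398.
P(pegmatite | evidence) = 0.248 / 0.6398 ≈ 0.388.

0.388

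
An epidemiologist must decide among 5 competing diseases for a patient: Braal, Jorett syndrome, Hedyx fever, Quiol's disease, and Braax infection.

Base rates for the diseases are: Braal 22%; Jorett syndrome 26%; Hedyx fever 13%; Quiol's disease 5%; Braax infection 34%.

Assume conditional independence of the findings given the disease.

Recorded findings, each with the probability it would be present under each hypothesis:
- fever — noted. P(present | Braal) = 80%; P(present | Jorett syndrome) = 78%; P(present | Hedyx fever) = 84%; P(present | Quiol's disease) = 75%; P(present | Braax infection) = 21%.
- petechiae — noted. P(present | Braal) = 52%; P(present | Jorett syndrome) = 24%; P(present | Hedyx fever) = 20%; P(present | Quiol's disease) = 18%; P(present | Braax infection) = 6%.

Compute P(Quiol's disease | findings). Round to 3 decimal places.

0.039

Multiply each prior by the joint likelihood of the evidence pattern:
  Braal: 0.22 × 0.80 × 0.52 = 0.09152
  Jorett syndrome: 0.26 × 0.78 × 0.24 = 0.048672
  Hedyx fever: 0.13 × 0.84 × 0.20 = 0.02184
  Quiol's disease: 0.05 × 0.75 × 0.18 = 0.00675
  Braax infection: 0.34 × 0.21 × 0.06 = 0.004284
The unnormalized weights sum to 0.17307.
P(Quiol's disease | evidence) = 0.00675 / 0.17307 ≈ 0.039.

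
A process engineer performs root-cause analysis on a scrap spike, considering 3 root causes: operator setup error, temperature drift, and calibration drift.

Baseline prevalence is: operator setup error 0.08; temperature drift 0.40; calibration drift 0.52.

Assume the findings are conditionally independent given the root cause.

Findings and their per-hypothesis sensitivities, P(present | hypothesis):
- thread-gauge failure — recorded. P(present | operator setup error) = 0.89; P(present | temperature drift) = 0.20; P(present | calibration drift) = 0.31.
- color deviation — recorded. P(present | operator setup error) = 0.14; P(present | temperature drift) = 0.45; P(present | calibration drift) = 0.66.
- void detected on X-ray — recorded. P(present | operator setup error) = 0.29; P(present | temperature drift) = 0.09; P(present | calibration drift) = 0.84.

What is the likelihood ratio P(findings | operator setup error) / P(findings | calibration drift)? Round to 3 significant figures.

0.210

Joint likelihood of the evidence pattern under each hypothesis:
  operator setup error: 0.89 × 0.14 × 0.29 = 0.036134
  calibration drift: 0.31 × 0.66 × 0.84 = 0.17186
Bayes factor = 0.036134 / 0.17186 ≈ 0.210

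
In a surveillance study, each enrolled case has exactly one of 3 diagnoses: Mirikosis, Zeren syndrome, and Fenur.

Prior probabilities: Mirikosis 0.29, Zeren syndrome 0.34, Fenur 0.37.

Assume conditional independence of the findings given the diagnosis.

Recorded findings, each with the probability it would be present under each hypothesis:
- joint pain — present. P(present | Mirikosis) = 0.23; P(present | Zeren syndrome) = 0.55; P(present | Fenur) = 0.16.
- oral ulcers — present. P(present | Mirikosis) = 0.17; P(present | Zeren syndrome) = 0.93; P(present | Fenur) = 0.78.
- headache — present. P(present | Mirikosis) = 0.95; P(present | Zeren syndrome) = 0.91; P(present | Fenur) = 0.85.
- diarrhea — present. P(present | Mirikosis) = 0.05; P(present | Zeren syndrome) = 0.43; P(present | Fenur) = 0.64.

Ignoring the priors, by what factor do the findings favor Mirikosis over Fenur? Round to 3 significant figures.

0.0274

Take the product of per-finding likelihoods under each hypothesis, then divide.
  Mirikosis: 0.23 × 0.17 × 0.95 × 0.05 = 0.0018572
  Fenur: 0.16 × 0.78 × 0.85 × 0.64 = 0.067891
Bayes factor = 0.0018572 / 0.067891 ≈ 0.0274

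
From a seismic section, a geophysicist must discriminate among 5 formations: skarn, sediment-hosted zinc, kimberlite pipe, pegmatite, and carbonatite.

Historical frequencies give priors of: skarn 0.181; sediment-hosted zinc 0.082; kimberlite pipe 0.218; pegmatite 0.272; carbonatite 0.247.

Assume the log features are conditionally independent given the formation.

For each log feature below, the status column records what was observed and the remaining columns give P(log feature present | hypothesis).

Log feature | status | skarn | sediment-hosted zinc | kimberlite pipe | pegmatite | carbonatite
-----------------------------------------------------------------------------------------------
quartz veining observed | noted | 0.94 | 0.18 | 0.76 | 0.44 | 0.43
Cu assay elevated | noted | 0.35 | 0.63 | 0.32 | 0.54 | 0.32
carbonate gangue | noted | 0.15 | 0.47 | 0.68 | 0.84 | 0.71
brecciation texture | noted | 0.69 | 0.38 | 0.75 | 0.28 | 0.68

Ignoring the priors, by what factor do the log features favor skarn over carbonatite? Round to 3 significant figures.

0.513

The Bayes factor is the ratio of the joint likelihoods of the log feature pattern under the two hypotheses.
  skarn: 0.94 × 0.35 × 0.15 × 0.69 = 0.034051
  carbonatite: 0.43 × 0.32 × 0.71 × 0.68 = 0.066433
Bayes factor = 0.034051 / 0.066433 ≈ 0.513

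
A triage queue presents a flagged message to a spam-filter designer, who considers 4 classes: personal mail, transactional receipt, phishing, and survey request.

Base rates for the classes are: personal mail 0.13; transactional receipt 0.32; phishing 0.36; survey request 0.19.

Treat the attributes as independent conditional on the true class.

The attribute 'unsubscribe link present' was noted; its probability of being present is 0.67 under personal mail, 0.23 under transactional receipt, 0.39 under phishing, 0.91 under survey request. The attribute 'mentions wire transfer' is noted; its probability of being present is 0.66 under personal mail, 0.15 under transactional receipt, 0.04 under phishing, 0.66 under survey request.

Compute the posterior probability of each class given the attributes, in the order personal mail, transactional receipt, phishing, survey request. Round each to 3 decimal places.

0.305, 0.059, 0.030, 0.606

By Bayes' rule with conditional independence, the unnormalized weight for each hypothesis is prior × ∏ likelihoods:
  personal mail: 0.13 × 0.67 × 0.66 = 0.057486
  transactional receipt: 0.32 × 0.23 × 0.15 = 0.01104
  phishing: 0.36 × 0.39 × 0.04 = 0.005616
  survey request: 0.19 × 0.91 × 0.66 = 0.11411
Normalizing constant Z = 0.057486 + 0.01104 + 0.005616 + 0.11411 = 0.18826.
P(personal mail | evidence) = 0.057486 / 0.18826 ≈ 0.305
P(transactional receipt | evidence) = 0.01104 / 0.18826 ≈ 0.059
P(phishing | evidence) = 0.005616 / 0.18826 ≈ 0.030
P(survey request | evidence) = 0.11411 / 0.18826 ≈ 0.606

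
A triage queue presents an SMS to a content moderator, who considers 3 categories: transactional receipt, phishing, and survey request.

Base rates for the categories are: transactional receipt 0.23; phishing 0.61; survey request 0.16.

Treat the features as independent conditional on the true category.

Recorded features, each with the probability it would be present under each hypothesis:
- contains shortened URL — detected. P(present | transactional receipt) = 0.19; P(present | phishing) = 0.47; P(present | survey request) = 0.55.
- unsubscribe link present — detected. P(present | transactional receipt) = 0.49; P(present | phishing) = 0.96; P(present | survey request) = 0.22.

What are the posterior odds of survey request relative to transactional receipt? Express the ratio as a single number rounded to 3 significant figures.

0.904

The normalizing constant cancels in an odds ratio, so compute prior × likelihood for the two hypotheses only:
  survey request: 0.16 × 0.55 × 0.22 = 0.01936
  transactional receipt: 0.23 × 0.19 × 0.49 = 0.021413
Odds(survey request : transactional receipt) = 0.01936 / 0.021413 ≈ 0.904.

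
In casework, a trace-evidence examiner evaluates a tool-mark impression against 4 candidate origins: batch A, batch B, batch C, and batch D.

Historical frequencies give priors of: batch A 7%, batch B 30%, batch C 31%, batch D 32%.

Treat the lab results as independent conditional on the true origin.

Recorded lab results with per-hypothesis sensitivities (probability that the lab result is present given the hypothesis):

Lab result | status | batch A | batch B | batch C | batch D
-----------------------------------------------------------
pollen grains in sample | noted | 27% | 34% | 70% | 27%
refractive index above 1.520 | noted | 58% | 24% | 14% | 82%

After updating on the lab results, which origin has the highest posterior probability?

By Bayes' rule with conditional independence, the unnormalized weight for each hypothesis is prior × ∏ likelihoods:
  batch A: 0.07 × 0.27 × 0.58 = 0.010962
  batch B: 0.30 × 0.34 × 0.24 = 0.02448
  batch C: 0.31 × 0.70 × 0.14 = 0.03038
  batch D: 0.32 × 0.27 × 0.82 = 0.070848
Normalizing constant Z = 0.010962 + 0.02448 + 0.03038 + 0.070848 = 0.13667.
P(batch A | evidence) ≈ 0.010962 / 0.13667 ≈ 0.080
P(batch B | evidence) ≈ 0.02448 / 0.13667 ≈ 0.179
P(batch C | evidence) ≈ 0.03038 / 0.13667 ≈ 0.222
P(batch D | evidence) ≈ 0.070848 / 0.13667 ≈ 0.518
The largest is 0.518, so batch D is most probable.

batch D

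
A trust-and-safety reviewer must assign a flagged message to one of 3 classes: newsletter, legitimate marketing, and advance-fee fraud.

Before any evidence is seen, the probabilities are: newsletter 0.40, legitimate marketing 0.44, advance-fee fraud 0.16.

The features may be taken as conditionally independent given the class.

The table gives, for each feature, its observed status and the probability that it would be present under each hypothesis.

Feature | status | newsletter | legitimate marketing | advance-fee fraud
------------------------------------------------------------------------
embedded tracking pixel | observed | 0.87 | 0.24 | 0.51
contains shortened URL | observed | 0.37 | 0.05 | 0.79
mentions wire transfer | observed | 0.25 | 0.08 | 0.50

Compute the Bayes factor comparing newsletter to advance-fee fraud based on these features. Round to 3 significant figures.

Joint likelihood of the feature pattern under each hypothesis:
  newsletter: 0.87 × 0.37 × 0.25 = 0.080475
  advance-fee fraud: 0.51 × 0.79 × 0.50 = 0.20145
Bayes factor = 0.080475 / 0.20145 ≈ 0.399

0.399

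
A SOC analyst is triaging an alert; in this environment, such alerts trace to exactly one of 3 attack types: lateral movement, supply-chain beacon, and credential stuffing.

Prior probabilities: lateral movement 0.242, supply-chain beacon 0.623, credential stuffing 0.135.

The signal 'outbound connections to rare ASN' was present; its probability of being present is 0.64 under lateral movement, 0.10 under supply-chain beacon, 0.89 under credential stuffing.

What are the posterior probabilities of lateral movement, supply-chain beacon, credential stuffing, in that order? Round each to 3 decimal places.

Multiply each prior by the likelihood of the signal:
  lateral movement: 0.242 × 0.64 = 0.15488
  supply-chain beacon: 0.623 × 0.10 = 0.0623
  credential stuffing: 0.135 × 0.89 = 0.12015
Normalizing constant Z = 0.15488 + 0.0623 + 0.12015 = 0.33733.
P(lateral movement | evidence) = 0.15488 / 0.33733 ≈ 0.459
P(supply-chain beacon | evidence) = 0.0623 / 0.33733 ≈ 0.185
P(credential stuffing | evidence) = 0.12015 / 0.33733 ≈ 0.356

0.459, 0.185, 0.356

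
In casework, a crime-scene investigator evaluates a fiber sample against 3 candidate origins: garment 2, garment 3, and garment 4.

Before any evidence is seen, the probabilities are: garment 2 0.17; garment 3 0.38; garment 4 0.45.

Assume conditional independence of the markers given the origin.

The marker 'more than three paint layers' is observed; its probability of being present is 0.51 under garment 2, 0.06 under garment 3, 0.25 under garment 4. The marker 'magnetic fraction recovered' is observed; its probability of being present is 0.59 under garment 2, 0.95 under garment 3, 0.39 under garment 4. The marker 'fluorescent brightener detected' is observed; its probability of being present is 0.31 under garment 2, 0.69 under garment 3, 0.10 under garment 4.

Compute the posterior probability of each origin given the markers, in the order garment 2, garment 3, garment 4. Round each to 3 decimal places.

Multiply each prior by the joint likelihood of the marker pattern:
  garment 2: 0.17 × 0.51 × 0.59 × 0.31 = 0.015857
  garment 3: 0.38 × 0.06 × 0.95 × 0.69 = 0.014945
  garment 4: 0.45 × 0.25 × 0.39 × 0.10 = 0.0043875
The unnormalized weights sum to 0.03519.
P(garment 2 | evidence) = 0.015857 / 0.03519 ≈ 0.451
P(garment 3 | evidence) = 0.014945 / 0.03519 ≈ 0.425
P(garment 4 | evidence) = 0.0043875 / 0.03519 ≈ 0.125

0.451, 0.425, 0.125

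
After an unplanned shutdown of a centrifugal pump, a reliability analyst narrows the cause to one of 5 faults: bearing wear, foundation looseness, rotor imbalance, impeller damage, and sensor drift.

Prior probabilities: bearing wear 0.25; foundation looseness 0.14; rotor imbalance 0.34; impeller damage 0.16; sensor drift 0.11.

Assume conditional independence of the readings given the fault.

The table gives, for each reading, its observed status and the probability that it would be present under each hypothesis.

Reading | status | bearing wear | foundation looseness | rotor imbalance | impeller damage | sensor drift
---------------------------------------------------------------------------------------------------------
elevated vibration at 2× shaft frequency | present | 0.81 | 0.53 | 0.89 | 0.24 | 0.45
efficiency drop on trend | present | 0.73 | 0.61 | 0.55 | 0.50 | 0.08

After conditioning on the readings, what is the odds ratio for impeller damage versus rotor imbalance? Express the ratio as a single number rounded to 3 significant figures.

Unnormalized posterior weight (prior times the reading likelihoods) for each of the two hypotheses:
  impeller damage: 0.16 × 0.24 × 0.50 = 0.0192
  rotor imbalance: 0.34 × 0.89 × 0.55 = 0.16643
Odds(impeller damage : rotor imbalance) = 0.0192 / 0.16643 ≈ 0.115.

0.115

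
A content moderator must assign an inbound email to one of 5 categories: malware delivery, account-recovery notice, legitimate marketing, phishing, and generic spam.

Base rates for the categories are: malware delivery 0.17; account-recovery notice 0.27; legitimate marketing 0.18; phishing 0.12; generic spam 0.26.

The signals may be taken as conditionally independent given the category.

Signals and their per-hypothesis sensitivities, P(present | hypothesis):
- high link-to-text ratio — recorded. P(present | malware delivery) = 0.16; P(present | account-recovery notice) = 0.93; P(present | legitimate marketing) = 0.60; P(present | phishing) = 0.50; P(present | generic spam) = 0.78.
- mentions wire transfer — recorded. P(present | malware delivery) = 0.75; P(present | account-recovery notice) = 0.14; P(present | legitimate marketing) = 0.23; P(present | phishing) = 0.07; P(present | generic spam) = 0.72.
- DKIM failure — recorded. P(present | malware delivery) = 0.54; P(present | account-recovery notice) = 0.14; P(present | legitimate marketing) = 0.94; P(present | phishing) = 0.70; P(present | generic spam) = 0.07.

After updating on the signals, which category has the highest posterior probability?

legitimate marketing

Multiply each prior by the joint likelihood of the signal pattern:
  malware delivery: 0.17 × 0.16 × 0.75 × 0.54 = 0.011016
  account-recovery notice: 0.27 × 0.93 × 0.14 × 0.14 = 0.0049216
  legitimate marketing: 0.18 × 0.60 × 0.23 × 0.94 = 0.02335
  phishing: 0.12 × 0.50 × 0.07 × 0.70 = 0.00294
  generic spam: 0.26 × 0.78 × 0.72 × 0.07 = 0.010221
Marginal likelihood of the evidence = 0.052448.
P(malware delivery | evidence) ≈ 0.011016 / 0.052448 ≈ 0.210
P(account-recovery notice | evidence) ≈ 0.0049216 / 0.052448 ≈ 0.094
P(legitimate marketing | evidence) ≈ 0.02335 / 0.052448 ≈ 0.445
P(phishing | evidence) ≈ 0.00294 / 0.052448 ≈ 0.056
P(generic spam | evidence) ≈ 0.010221 / 0.052448 ≈ 0.195
The largest is 0.445, so legitimate marketing is most probable.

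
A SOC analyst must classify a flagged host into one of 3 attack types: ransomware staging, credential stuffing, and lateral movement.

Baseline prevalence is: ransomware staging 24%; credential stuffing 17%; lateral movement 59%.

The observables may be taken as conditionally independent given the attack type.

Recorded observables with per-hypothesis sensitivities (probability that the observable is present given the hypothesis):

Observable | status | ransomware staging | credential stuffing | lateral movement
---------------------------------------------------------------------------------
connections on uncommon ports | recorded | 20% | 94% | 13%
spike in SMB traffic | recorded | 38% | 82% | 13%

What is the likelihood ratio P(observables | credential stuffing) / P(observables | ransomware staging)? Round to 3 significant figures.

The Bayes factor is the ratio of the joint likelihoods of the observable pattern under the two hypotheses.
  credential stuffing: 0.94 × 0.82 = 0.7708
  ransomware staging: 0.20 × 0.38 = 0.076
Bayes factor = 0.7708 / 0.076 ≈ 10.1

10.1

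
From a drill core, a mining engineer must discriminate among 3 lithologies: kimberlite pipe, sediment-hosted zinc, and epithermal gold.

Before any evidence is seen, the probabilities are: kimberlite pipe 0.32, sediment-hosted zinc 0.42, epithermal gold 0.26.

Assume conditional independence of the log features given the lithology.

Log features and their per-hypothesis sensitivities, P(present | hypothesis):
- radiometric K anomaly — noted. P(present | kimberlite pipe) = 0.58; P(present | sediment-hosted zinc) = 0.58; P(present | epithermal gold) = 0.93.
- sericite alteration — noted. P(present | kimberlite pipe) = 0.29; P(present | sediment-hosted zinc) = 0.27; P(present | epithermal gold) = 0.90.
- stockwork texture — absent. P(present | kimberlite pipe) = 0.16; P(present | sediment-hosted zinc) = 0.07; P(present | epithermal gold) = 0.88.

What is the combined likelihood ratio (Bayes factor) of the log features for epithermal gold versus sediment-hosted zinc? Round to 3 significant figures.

Take the product of per-log feature likelihoods under each hypothesis (using 1 − P(present | H) for each absent log feature), then divide.
  epithermal gold: 0.93 × 0.90 × (1 − 0.88) = 0.10044
  sediment-hosted zinc: 0.58 × 0.27 × (1 − 0.07) = 0.14564
Bayes factor = 0.10044 / 0.14564 ≈ 0.690

0.690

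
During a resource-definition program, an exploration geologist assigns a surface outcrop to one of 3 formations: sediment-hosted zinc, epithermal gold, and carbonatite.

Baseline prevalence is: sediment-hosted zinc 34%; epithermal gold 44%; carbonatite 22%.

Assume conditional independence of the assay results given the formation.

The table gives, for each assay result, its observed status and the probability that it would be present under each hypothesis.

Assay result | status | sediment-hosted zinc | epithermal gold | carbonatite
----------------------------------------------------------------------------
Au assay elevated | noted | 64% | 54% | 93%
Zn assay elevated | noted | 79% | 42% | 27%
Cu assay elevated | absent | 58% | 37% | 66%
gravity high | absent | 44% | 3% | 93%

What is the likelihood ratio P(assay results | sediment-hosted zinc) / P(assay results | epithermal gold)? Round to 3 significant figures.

The Bayes factor is the ratio of the joint likelihoods of the assay result pattern under the two hypotheses (using 1 − P(present | H) for each absent assay result).
  sediment-hosted zinc: 0.64 × 0.79 × (1 − 0.58) × (1 − 0.44) = 0.11892
  epithermal gold: 0.54 × 0.42 × (1 − 0.37) × (1 − 0.03) = 0.1386
Bayes factor = 0.11892 / 0.1386 ≈ 0.858

0.858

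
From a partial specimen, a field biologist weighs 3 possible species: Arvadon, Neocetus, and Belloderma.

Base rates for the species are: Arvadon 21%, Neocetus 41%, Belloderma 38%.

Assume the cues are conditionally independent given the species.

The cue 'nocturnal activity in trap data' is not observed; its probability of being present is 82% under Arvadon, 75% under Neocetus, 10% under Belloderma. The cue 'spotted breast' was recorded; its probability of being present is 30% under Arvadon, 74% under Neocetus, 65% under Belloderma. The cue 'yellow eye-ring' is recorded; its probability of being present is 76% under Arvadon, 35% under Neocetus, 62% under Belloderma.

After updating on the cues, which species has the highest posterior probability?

By Bayes' rule with conditional independence, the unnormalized weight for each hypothesis is prior × ∏ likelihoods (using 1 − P(present | H) for each absent cue):
  Arvadon: 0.21 × (1 − 0.82) × 0.30 × 0.76 = 0.0086184
  Neocetus: 0.41 × (1 − 0.75) × 0.74 × 0.35 = 0.026547
  Belloderma: 0.38 × (1 − 0.10) × 0.65 × 0.62 = 0.13783
Normalizing constant Z = 0.0086184 + 0.026547 + 0.13783 = 0.17299.
P(Arvadon | evidence) ≈ 0.0086184 / 0.17299 ≈ 0.050
P(Neocetus | evidence) ≈ 0.026547 / 0.17299 ≈ 0.153
P(Belloderma | evidence) ≈ 0.13783 / 0.17299 ≈ 0.797
The largest is 0.797, so Belloderma is most probable.

Belloderma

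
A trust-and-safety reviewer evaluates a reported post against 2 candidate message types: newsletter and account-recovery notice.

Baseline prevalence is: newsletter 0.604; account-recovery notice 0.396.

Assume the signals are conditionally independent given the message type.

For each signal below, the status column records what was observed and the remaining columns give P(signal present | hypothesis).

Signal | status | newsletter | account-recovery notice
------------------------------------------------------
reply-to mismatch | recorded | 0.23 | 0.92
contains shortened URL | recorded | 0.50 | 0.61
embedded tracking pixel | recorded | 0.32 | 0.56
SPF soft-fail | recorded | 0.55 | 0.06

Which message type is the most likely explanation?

Multiply each prior by the joint likelihood of the signal pattern:
  newsletter: 0.604 × 0.23 × 0.50 × 0.32 × 0.55 = 0.012225
  account-recovery notice: 0.396 × 0.92 × 0.61 × 0.56 × 0.06 = 0.0074671
Normalizing constant Z = 0.012225 + 0.0074671 = 0.019692.
P(newsletter | evidence) ≈ 0.012225 / 0.019692 ≈ 0.621
P(account-recovery notice | evidence) ≈ 0.0074671 / 0.019692 ≈ 0.379
The largest is 0.621, so newsletter is most probable.

newsletter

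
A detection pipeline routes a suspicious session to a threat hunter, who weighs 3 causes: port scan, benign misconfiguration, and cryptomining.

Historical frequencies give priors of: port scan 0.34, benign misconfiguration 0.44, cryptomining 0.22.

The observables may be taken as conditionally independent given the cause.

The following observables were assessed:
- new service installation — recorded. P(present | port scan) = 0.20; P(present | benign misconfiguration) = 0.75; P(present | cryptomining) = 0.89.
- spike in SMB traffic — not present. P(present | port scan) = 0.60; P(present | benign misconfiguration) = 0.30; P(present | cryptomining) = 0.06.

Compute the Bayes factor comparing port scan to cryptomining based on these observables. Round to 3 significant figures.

0.0956

Joint likelihood of the observable pattern under each hypothesis (using 1 − P(present | H) for each absent observable):
  port scan: 0.20 × (1 − 0.60) = 0.08
  cryptomining: 0.89 × (1 − 0.06) = 0.8366
Bayes factor = 0.08 / 0.8366 ≈ 0.0956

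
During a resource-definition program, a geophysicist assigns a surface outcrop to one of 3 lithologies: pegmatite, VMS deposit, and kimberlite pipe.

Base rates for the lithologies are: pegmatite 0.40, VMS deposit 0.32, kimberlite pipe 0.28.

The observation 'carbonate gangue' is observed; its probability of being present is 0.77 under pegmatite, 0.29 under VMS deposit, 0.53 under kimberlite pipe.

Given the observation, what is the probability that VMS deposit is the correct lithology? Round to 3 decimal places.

0.169

Multiply each prior by the likelihood of the observation:
  pegmatite: 0.40 × 0.77 = 0.308
  VMS deposit: 0.32 × 0.29 = 0.0928
  kimberlite pipe: 0.28 × 0.53 = 0.1484
Marginal likelihood of the evidence = 0.5492.
P(VMS deposit | evidence) = 0.0928 / 0.5492 ≈ 0.169.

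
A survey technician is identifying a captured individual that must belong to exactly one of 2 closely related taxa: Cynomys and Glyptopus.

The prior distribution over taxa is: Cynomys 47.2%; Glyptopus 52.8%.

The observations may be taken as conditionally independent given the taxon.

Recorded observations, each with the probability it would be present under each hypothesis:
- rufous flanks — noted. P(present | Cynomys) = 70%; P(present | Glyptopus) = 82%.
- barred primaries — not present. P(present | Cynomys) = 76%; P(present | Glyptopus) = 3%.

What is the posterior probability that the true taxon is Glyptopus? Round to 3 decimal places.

Multiply each prior by the joint likelihood of the evidence pattern (using 1 − P(present | H) for each absent observation):
  Cynomys: 0.472 × 0.70 × (1 − 0.76) = 0.079296
  Glyptopus: 0.528 × 0.82 × (1 − 0.03) = 0.41997
Normalizing constant Z = 0.079296 + 0.41997 = 0.49927.
P(Glyptopus | evidence) = 0.41997 / 0.49927 ≈ 0.841.

0.841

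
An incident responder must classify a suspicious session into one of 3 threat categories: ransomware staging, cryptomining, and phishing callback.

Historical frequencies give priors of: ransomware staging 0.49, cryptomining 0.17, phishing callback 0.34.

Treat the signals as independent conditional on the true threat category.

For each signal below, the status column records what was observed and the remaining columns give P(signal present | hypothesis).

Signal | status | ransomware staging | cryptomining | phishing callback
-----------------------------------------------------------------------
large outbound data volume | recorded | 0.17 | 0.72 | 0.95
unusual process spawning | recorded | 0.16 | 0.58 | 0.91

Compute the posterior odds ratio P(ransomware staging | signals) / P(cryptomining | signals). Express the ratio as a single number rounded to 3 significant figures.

0.188

The normalizing constant cancels in an odds ratio, so compute prior × likelihood for the two hypotheses only:
  ransomware staging: 0.49 × 0.17 × 0.16 = 0.013328
  cryptomining: 0.17 × 0.72 × 0.58 = 0.070992
Posterior odds = 0.013328 / 0.070992 ≈ 0.188.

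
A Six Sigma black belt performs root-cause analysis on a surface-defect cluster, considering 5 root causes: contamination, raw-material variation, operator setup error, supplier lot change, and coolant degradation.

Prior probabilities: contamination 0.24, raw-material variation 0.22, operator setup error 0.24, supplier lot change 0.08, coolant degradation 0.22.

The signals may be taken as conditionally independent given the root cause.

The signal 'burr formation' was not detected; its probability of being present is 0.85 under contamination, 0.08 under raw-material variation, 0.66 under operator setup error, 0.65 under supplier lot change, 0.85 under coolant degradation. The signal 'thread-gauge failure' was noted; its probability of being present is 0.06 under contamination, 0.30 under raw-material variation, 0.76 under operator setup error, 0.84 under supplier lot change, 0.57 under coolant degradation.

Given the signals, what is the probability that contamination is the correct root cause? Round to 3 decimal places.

0.013

Multiply each prior by the joint likelihood of the signal pattern (using 1 − P(present | H) for each absent signal):
  contamination: 0.24 × (1 − 0.85) × 0.06 = 0.00216
  raw-material variation: 0.22 × (1 − 0.08) × 0.30 = 0.06072
  operator setup error: 0.24 × (1 − 0.66) × 0.76 = 0.062016
  supplier lot change: 0.08 × (1 − 0.65) × 0.84 = 0.02352
  coolant degradation: 0.22 × (1 − 0.85) × 0.57 = 0.01881
Normalizing constant Z = 0.00216 + 0.06072 + 0.062016 + 0.02352 + 0.01881 = 0.16723.
P(contamination | evidence) = 0.00216 / 0.16723 ≈ 0.013.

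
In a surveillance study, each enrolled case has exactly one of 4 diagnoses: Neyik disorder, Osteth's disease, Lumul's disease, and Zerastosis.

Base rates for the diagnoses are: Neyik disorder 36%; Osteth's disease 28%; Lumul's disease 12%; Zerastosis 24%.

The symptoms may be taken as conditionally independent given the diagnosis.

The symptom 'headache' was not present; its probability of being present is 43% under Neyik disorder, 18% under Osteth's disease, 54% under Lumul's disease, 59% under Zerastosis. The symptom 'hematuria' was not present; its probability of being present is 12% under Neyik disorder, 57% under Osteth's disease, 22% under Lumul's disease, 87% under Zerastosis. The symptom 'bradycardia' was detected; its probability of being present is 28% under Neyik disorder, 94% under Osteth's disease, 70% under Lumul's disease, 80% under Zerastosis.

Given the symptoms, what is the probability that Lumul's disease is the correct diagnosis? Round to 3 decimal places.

0.164

By Bayes' rule with conditional independence, the unnormalized weight for each hypothesis is prior × ∏ likelihoods (using 1 − P(present | H) for each absent symptom):
  Neyik disorder: 0.36 × (1 − 0.43) × (1 − 0.12) × 0.28 = 0.050561
  Osteth's disease: 0.28 × (1 − 0.18) × (1 − 0.57) × 0.94 = 0.092804
  Lumul's disease: 0.12 × (1 − 0.54) × (1 − 0.22) × 0.70 = 0.030139
  Zerastosis: 0.24 × (1 − 0.59) × (1 − 0.87) × 0.80 = 0.010234
Normalizing constant Z = 0.050561 + 0.092804 + 0.030139 + 0.010234 = 0.18374.
P(Lumul's disease | evidence) = 0.030139 / 0.18374 ≈ 0.164.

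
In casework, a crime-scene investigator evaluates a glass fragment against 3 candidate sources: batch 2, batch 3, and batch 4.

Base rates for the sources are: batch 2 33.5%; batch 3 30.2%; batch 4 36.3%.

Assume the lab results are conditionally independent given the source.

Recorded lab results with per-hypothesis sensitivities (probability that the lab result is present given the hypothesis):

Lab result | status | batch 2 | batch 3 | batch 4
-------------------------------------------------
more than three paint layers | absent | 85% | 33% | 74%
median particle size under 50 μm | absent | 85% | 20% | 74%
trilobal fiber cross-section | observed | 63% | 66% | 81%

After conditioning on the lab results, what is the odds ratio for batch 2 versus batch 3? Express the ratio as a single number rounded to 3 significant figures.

Posterior odds equal prior odds times the likelihood ratio; only the two competing hypotheses matter (using 1 − P(present | H) for each absent lab result).
  batch 2: 0.335 × (1 − 0.85) × (1 − 0.85) × 0.63 = 0.0047486
  batch 3: 0.302 × (1 − 0.33) × (1 − 0.20) × 0.66 = 0.10684
Odds(batch 2 : batch 3) = 0.0047486 / 0.10684 ≈ 0.0444.

0.0444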